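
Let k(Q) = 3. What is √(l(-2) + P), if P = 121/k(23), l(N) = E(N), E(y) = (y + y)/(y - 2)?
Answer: 2*√93/3 ≈ 6.4291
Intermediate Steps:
E(y) = 2*y/(-2 + y) (E(y) = (2*y)/(-2 + y) = 2*y/(-2 + y))
l(N) = 2*N/(-2 + N)
P = 121/3 ≈ 40.333
√(l(-2) + P) = √(2*(-2)/(-2 - 2) + 121/3) = √(2*(-2)/(-4) + 121/3) = √(2*(-2)*(-¼) + 121/3) = √(1 + 121/3) = √(124/3) = 2*√93/3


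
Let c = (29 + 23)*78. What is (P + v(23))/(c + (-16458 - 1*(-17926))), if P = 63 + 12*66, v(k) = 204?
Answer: 1059/5524 ≈ 0.19171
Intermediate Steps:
c = 4056 (c = 52*78 = 4056)
P = 855 (P = 63 + 792 = 855)
(P + v(23))/(c + (-16458 - 1*(-17926))) = (855 + 204)/(4056 + (-16458 - 1*(-17926))) = 1059/(4056 + (-16458 + 17926)) = 1059/(4056 + 1468) = 1059/5524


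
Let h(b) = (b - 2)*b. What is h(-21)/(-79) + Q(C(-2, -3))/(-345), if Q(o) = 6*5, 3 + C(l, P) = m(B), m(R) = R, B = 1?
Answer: -11267/1817 ≈ -6.2009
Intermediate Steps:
C(l, P) = -2 (C(l, P) = -3 + 1 = -2)
h(b) = b*(-2 + b) (h(b) = (-2 + b)*b = b*(-2 + b))
Q(o) = 30
h(-21)/(-79) + Q(C(-2, -3))/(-345) = -21*(-2 - 21)/(-79) + 30/(-345) = -21*(-23)*(-1/79) + 30*(-1/345) = 483*(-1/79) - 2/23 = -483/79 - 2/23 = -11267/1817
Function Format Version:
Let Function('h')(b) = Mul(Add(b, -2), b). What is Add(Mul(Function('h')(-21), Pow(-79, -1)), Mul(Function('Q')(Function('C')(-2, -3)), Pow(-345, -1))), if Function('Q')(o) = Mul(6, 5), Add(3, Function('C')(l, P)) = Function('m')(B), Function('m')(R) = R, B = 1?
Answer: Rational(-11267, 1817) ≈ -6.2009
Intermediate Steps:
Function('C')(l, P) = -2 (Function('C')(l, P) = Add(-3, 1) = -2)
Function('h')(b) = Mul(b, Add(-2, b)) (Function('h')(b) = Mul(Add(-2, b), b) = Mul(b, Add(-2, b)))
Function('Q')(o) = 30
Add(Mul(Function('h')(-21), Pow(-79, -1)), Mul(Function('Q')(Function('C')(-2, -3)), Pow(-345, -1))) = Add(Mul(Mul(-21, Add(-2, -21)), Pow(-79, -1)), Mul(30, Pow(-345, -1))) = Add(Mul(Mul(-21, -23), Rational(-1, 79)), Mul(30, Rational(-1, 345))) = Add(Mul(483, Rational(-1, 79)), Rational(-2, 23)) = Add(Rational(-483, 79), Rational(-2, 23)) = Rational(-11267, 1817)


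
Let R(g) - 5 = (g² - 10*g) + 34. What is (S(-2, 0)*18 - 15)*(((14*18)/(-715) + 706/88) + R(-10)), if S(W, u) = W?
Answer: -35979327/2860 ≈ -12580.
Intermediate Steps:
R(g) = 39 + g² - 10*g (R(g) = 5 + ((g² - 10*g) + 34) = 5 + (34 + g² - 10*g) = 39 + g² - 10*g)
(S(-2, 0)*18 - 15)*(((14*18)/(-715) + 706/88) + R(-10)) = (-2*18 - 15)*(((14*18)/(-715) + 706/88) + (39 + (-10)² - 10*(-10))) = (-36 - 15)*((252*(-1/715) + 706*(1/88)) + (39 + 100 + 100)) = -51*((-252/715 + 353/44) + 239) = -51*(21937/2860 + 239) = -51*705477/2860 = -35979327/2860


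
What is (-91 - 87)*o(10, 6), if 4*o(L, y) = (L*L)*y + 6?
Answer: -26967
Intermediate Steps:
o(L, y) = 3/2 + y*L²/4 (o(L, y) = ((L*L)*y + 6)/4 = (L²*y + 6)/4 = (y*L² + 6)/4 = (6 + y*L²)/4 = 3/2 + y*L²/4)
(-91 - 87)*o(10, 6) = (-91 - 87)*(3/2 + (¼)*6*10²) = -178*(3/2 + (¼)*6*100) = -178*(3/2 + 150) = -178*303/2 = -26967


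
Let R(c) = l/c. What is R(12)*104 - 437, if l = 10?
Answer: -1051/3 ≈ -350.33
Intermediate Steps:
R(c) = 10/c
R(12)*104 - 437 = (10/12)*104 - 437 = (10*(1/12))*104 - 437 = (⅚)*104 - 437 = 260/3 - 437 = -1051/3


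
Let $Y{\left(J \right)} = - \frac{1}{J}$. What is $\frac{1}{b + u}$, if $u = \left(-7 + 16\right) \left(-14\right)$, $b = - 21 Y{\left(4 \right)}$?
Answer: $- \frac{4}{483} \approx -0.0082816$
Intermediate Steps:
$b = \frac{21}{4}$ ($b = - 21 \left(- \frac{1}{4}\right) = - 21 \left(\left(-1\right) \frac{1}{4}\right) = \left(-21\right) \left(- \frac{1}{4}\right) = \frac{21}{4} \approx 5.25$)
$u = -126$ ($u = 9 \left(-14\right) = -126$)
$\frac{1}{b + u} = \frac{1}{\frac{21}{4} - 126} = \frac{1}{- \frac{483}{4}} = - \frac{4}{483}$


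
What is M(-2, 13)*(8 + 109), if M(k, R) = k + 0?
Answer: -234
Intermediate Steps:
M(k, R) = k
M(-2, 13)*(8 + 109) = -2*(8 + 109) = -2*117 = -234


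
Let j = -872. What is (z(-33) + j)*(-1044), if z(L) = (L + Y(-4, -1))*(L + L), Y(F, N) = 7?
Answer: -881136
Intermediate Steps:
z(L) = 2*L*(7 + L) (z(L) = (L + 7)*(L + L) = (7 + L)*(2*L) = 2*L*(7 + L))
(z(-33) + j)*(-1044) = (2*(-33)*(7 - 33) - 872)*(-1044) = (2*(-33)*(-26) - 872)*(-1044) = (1716 - 872)*(-1044) = 844*(-1044) = -881136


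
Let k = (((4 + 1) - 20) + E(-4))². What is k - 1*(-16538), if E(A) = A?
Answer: 16899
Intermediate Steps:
k = 361 (k = (((4 + 1) - 20) - 4)² = ((5 - 20) - 4)² = (-15 - 4)² = (-19)² = 361)
k - 1*(-16538) = 361 - 1*(-16538) = 361 + 16538 = 16899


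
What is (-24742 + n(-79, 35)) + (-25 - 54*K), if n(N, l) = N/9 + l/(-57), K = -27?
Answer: -3987445/171 ≈ -23318.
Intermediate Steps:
n(N, l) = -l/57 + N/9 (n(N, l) = N*(⅑) + l*(-1/57) = N/9 - l/57 = -l/57 + N/9)
(-24742 + n(-79, 35)) + (-25 - 54*K) = (-24742 + (-1/57*35 + (⅑)*(-79))) + (-25 - 54*(-27)) = (-24742 + (-35/57 - 79/9)) + (-25 + 1458) = (-24742 - 1606/171) + 1433 = -4232488/171 + 1433 = -3987445/171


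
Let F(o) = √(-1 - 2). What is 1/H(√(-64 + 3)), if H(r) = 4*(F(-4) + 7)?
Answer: 7/208 - I*√3/208 ≈ 0.033654 - 0.0083272*I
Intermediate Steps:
F(o) = I*√3 (F(o) = √(-3) = I*√3)
H(r) = 28 + 4*I*√3 (H(r) = 4*(I*√3 + 7) = 4*(7 + I*√3) = 28 + 4*I*√3)
1/H(√(-64 + 3)) = 1/(28 + 4*I*√3)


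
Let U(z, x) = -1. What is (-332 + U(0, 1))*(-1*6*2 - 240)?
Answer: 83916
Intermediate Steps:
(-332 + U(0, 1))*(-1*6*2 - 240) = (-332 - 1)*(-1*6*2 - 240) = -333*(-6*2 - 240) = -333*(-12 - 240) = -333*(-252) = 83916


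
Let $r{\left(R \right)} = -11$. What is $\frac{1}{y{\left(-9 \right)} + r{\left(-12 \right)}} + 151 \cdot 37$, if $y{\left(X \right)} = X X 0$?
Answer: $\frac{61456}{11} \approx 5586.9$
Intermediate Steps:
$y{\left(X \right)} = 0$ ($y{\left(X \right)} = X^{2} \cdot 0 = 0$)
$\frac{1}{y{\left(-9 \right)} + r{\left(-12 \right)}} + 151 \cdot 37 = \frac{1}{0 - 11} + 151 \cdot 37 = \frac{1}{-11} + 5587 = - \frac{1}{11} + 5587 = \frac{61456}{11}$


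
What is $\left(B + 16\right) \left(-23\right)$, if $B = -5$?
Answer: $-253$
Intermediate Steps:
$\left(B + 16\right) \left(-23\right) = \left(-5 + 16\right) \left(-23\right) = 11 \left(-23\right) = -253$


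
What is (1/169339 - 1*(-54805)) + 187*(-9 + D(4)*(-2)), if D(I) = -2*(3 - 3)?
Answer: 8995626359/169339 ≈ 53122.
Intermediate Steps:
D(I) = 0 (D(I) = -2*0 = 0)
(1/169339 - 1*(-54805)) + 187*(-9 + D(4)*(-2)) = (1/169339 - 1*(-54805)) + 187*(-9 + 0*(-2)) = (1/169339 + 54805) + 187*(-9 + 0) = 9280623896/169339 + 187*(-9) = 9280623896/169339 - 1683 = 8995626359/169339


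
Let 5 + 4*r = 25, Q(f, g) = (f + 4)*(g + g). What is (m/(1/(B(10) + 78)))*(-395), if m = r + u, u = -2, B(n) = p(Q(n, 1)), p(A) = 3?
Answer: -95985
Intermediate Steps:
Q(f, g) = 2*g*(4 + f) (Q(f, g) = (4 + f)*(2*g) = 2*g*(4 + f))
r = 5 (r = -5/4 + (1/4)*25 = -5/4 + 25/4 = 5)
B(n) = 3
m = 3 (m = 5 - 2 = 3)
(m/(1/(B(10) + 78)))*(-395) = (3/(1/(3 + 78)))*(-395) = (3/(1/81))*(-395) = (3*81)*(-395) = 243*(-395) = -95985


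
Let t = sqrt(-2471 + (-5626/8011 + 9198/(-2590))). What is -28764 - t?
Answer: -28764 - I*sqrt(5436715752042270)/1482035 ≈ -28764.0 - 49.752*I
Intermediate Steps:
t = I*sqrt(5436715752042270)/1482035 (t = sqrt(-2471 + (-5626*1/8011 + 9198*(-1/2590))) = sqrt(-2471 + (-5626/8011 - 657/185)) = sqrt(-2471 - 6304037/1482035) = sqrt(-3668412522/1482035) = I*sqrt(5436715752042270)/1482035 ≈ 49.752*I)
-28764 - t = -28764 - I*sqrt(5436715752042270)/1482035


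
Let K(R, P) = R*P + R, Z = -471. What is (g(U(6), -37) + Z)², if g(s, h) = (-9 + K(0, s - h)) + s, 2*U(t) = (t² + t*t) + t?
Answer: 194481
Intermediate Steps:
U(t) = t² + t/2 (U(t) = ((t² + t*t) + t)/2 = ((t² + t²) + t)/2 = (2*t² + t)/2 = (t + 2*t²)/2 = t² + t/2)
K(R, P) = R + P*R (K(R, P) = P*R + R = R + P*R)
g(s, h) = -9 + s (g(s, h) = (-9 + 0*(1 + (s - h))) + s = (-9 + 0*(1 + s - h)) + s = (-9 + 0) + s = -9 + s)
(g(U(6), -37) + Z)² = ((-9 + 6*(½ + 6)) - 471)² = ((-9 + 6*(13/2)) - 471)² = ((-9 + 39) - 471)² = (30 - 471)² = (-441)² = 194481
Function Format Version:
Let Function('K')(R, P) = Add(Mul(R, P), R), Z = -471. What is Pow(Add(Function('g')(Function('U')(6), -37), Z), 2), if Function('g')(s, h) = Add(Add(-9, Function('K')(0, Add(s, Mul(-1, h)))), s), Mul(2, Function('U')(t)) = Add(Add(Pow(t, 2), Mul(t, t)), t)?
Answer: 194481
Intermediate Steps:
Function('U')(t) = Add(Pow(t, 2), Mul(Rational(1, 2), t)) (Function('U')(t) = Mul(Rational(1, 2), Add(Add(Pow(t, 2), Mul(t, t)), t)) = Mul(Rational(1, 2), Add(Add(Pow(t, 2), Pow(t, 2)), t)) = Mul(Rational(1, 2), Add(Mul(2, Pow(t, 2)), t)) = Mul(Rational(1, 2), Add(t, Mul(2, Pow(t, 2)))) = Add(Pow(t, 2), Mul(Rational(1, 2), t)))
Function('K')(R, P) = Add(R, Mul(P, R)) (Function('K')(R, P) = Add(Mul(P, R), R) = Add(R, Mul(P, R)))
Function('g')(s, h) = Add(-9, s) (Function('g')(s, h) = Add(Add(-9, Mul(0, Add(1, Add(s, Mul(-1, h))))), s) = Add(Add(-9, Mul(0, Add(1, s, Mul(-1, h)))), s) = Add(Add(-9, 0), s) = Add(-9, s))
Pow(Add(Function('g')(Function('U')(6), -37), Z), 2) = Pow(Add(Add(-9, Mul(6, Add(Rational(1, 2), 6))), -471), 2) = Pow(Add(Add(-9, Mul(6, Rational(13, 2))), -471), 2) = Pow(Add(Add(-9, 39), -471), 2) = Pow(Add(30, -471), 2) = Pow(-441, 2) = 194481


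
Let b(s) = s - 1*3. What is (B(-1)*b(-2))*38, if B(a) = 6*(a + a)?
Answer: 2280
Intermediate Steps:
B(a) = 12*a (B(a) = 6*(2*a) = 12*a)
b(s) = -3 + s (b(s) = s - 3 = -3 + s)
(B(-1)*b(-2))*38 = ((12*(-1))*(-3 - 2))*38 = -12*(-5)*38 = 60*38 = 2280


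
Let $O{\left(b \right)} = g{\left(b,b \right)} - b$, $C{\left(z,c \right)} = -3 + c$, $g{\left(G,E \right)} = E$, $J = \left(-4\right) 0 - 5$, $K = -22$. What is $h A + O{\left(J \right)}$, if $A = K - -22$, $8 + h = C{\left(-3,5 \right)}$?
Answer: $0$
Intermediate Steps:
$J = -5$ ($J = 0 - 5 = -5$)
$h = -6$ ($h = -8 + \left(-3 + 5\right) = -8 + 2 = -6$)
$O{\left(b \right)} = 0$ ($O{\left(b \right)} = b - b = 0$)
$A = 0$ ($A = -22 - -22 = -22 + 22 = 0$)
$h A + O{\left(J \right)} = \left(-6\right) 0 + 0 = 0 + 0 = 0$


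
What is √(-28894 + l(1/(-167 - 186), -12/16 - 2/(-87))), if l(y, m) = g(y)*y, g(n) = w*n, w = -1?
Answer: I*√3600452447/353 ≈ 169.98*I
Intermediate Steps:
g(n) = -n
l(y, m) = -y² (l(y, m) = (-y)*y = -y²)
√(-28894 + l(1/(-167 - 186), -12/16 - 2/(-87))) = √(-28894 - (1/(-167 - 186))²) = √(-28894 - (1/(-353))²) = √(-28894 - (-1/353)²) = √(-28894 - 1*1/124609) = √(-28894 - 1/124609) = √(-3600452447/124609) = I*√3600452447/353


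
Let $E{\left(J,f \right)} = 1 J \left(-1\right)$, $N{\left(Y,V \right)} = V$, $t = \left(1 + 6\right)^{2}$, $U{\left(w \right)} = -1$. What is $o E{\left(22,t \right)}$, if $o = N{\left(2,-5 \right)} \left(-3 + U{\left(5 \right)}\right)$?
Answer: $-440$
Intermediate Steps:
$t = 49$ ($t = 7^{2} = 49$)
$E{\left(J,f \right)} = - J$ ($E{\left(J,f \right)} = J \left(-1\right) = - J$)
$o = 20$ ($o = - 5 \left(-3 - 1\right) = \left(-5\right) \left(-4\right) = 20$)
$o E{\left(22,t \right)} = 20 \left(\left(-1\right) 22\right) = 20 \left(-22\right) = -440$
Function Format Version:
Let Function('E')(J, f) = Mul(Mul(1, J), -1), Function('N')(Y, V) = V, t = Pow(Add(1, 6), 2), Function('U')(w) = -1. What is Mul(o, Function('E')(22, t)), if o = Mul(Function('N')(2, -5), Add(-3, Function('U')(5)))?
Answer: -440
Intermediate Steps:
t = 49 (t = Pow(7, 2) = 49)
Function('E')(J, f) = Mul(-1, J) (Function('E')(J, f) = Mul(J, -1) = Mul(-1, J))
o = 20 (o = Mul(-5, Add(-3, -1)) = Mul(-5, -4) = 20)
Mul(o, Function('E')(22, t)) = Mul(20, Mul(-1, 22)) = Mul(20, -22) = -440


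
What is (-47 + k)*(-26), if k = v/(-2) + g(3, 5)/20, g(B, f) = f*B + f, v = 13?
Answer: 1365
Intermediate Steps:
g(B, f) = f + B*f (g(B, f) = B*f + f = f + B*f)
k = -11/2 (k = 13/(-2) + (5*(1 + 3))/20 = 13*(-½) + (5*4)*(1/20) = -13/2 + 20*(1/20) = -13/2 + 1 = -11/2 ≈ -5.5000)
(-47 + k)*(-26) = (-47 - 11/2)*(-26) = -105/2*(-26) = 1365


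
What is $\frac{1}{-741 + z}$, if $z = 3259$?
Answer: $\frac{1}{2518} \approx 0.00039714$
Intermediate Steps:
$\frac{1}{-741 + z} = \frac{1}{-741 + 3259} = \frac{1}{2518}$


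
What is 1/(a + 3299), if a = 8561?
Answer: 1/11860 ≈ 8.4317e-5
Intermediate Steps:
1/(a + 3299) = 1/(8561 + 3299) = 1/11860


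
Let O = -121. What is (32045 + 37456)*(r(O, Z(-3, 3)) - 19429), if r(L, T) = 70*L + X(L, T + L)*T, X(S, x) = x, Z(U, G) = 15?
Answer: -2049514989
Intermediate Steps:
r(L, T) = 70*L + T*(L + T) (r(L, T) = 70*L + (T + L)*T = 70*L + (L + T)*T = 70*L + T*(L + T))
(32045 + 37456)*(r(O, Z(-3, 3)) - 19429) = (32045 + 37456)*((70*(-121) + 15*(-121 + 15)) - 19429) = 69501*((-8470 + 15*(-106)) - 19429) = 69501*((-8470 - 1590) - 19429) = 69501*(-10060 - 19429) = 69501*(-29489) = -2049514989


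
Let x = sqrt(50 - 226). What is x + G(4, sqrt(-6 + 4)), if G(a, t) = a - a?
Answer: 4*I*sqrt(11) ≈ 13.266*I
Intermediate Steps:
x = 4*I*sqrt(11) (x = sqrt(-176) = 4*I*sqrt(11) ≈ 13.266*I)
G(a, t) = 0
x + G(4, sqrt(-6 + 4)) = 4*I*sqrt(11) + 0 = 4*I*sqrt(11)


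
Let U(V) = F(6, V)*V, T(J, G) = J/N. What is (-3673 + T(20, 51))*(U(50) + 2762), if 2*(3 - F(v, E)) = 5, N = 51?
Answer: -174004487/17 ≈ -1.0236e+7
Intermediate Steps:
F(v, E) = 1/2 (F(v, E) = 3 - 1/2*5 = 3 - 5/2 = 1/2)
T(J, G) = J/51
U(V) = V/2
(-3673 + T(20, 51))*(U(50) + 2762) = (-3673 + (1/51)*20)*((1/2)*50 + 2762) = (-3673 + 20/51)*(25 + 2762) = -187303/51*2787 = -174004487/17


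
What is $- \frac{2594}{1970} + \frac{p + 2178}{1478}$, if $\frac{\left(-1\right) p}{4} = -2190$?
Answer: $\frac{4428482}{727915} \approx 6.0838$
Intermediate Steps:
$p = 8760$ ($p = \left(-4\right) \left(-2190\right) = 8760$)
$- \frac{2594}{1970} + \frac{p + 2178}{1478} = - \frac{2594}{1970} + \frac{8760 + 2178}{1478} = \left(-2594\right) \frac{1}{1970} + 10938 \cdot \frac{1}{1478} = - \frac{1297}{985} + \frac{5469}{739} = \frac{4428482}{727915}$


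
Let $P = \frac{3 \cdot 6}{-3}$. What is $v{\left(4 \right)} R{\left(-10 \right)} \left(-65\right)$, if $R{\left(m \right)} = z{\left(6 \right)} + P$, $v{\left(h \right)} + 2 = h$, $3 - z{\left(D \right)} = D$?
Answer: $1170$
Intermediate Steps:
$z{\left(D \right)} = 3 - D$
$v{\left(h \right)} = -2 + h$
$P = -6$ ($P = 18 \left(- \frac{1}{3}\right) = -6$)
$R{\left(m \right)} = -9$ ($R{\left(m \right)} = \left(3 - 6\right) - 6 = -3 - 6 = -9$)
$v{\left(4 \right)} R{\left(-10 \right)} \left(-65\right) = \left(-2 + 4\right) \left(-9\right) \left(-65\right) = 2 \left(-9\right) \left(-65\right) = \left(-18\right) \left(-65\right) = 1170$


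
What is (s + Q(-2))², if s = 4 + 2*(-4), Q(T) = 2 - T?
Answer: 0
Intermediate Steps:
s = -4 (s = 4 - 8 = -4)
(s + Q(-2))² = (-4 + (2 - 1*(-2)))² = (-4 + (2 + 2))² = (-4 + 4)² = 0² = 0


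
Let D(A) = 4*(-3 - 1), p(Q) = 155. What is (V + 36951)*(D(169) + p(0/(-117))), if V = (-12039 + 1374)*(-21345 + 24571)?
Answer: -4777199121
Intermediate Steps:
V = -34405290 (V = -10665*3226 = -34405290)
D(A) = -16 (D(A) = 4*(-4) = -16)
(V + 36951)*(D(169) + p(0/(-117))) = (-34405290 + 36951)*(-16 + 155) = -34368339*139 = -4777199121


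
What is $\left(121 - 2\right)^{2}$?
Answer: $14161$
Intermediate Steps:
$\left(121 - 2\right)^{2} = 119^{2} = 14161$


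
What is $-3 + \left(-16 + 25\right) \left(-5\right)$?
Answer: $-48$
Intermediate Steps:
$-3 + \left(-16 + 25\right) \left(-5\right) = -3 + 9 \left(-5\right) = -3 - 45 = -48$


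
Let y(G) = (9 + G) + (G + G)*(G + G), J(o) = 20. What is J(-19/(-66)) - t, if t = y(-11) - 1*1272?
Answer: 810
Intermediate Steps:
y(G) = 9 + G + 4*G**2 (y(G) = (9 + G) + (2*G)*(2*G) = (9 + G) + 4*G**2 = 9 + G + 4*G**2)
t = -790 (t = (9 - 11 + 4*(-11)**2) - 1*1272 = (9 - 11 + 4*121) - 1272 = (9 - 11 + 484) - 1272 = 482 - 1272 = -790)
J(-19/(-66)) - t = 20 - 1*(-790) = 20 + 790 = 810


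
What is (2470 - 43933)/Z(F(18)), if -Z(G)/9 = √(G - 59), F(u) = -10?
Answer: -4607*I*√69/69 ≈ -554.62*I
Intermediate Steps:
Z(G) = -9*√(-59 + G) (Z(G) = -9*√(G - 59) = -9*√(-59 + G))
(2470 - 43933)/Z(F(18)) = (2470 - 43933)/((-9*√(-59 - 10))) = -41463*I*√69/621 = -4607*I*√69/69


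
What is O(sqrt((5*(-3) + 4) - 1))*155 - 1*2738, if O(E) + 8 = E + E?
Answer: -3978 + 620*I*sqrt(3) ≈ -3978.0 + 1073.9*I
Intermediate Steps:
O(E) = -8 + 2*E (O(E) = -8 + (E + E) = -8 + 2*E)
O(sqrt((5*(-3) + 4) - 1))*155 - 1*2738 = (-8 + 2*sqrt((5*(-3) + 4) - 1))*155 - 1*2738 = (-8 + 2*sqrt((-15 + 4) - 1))*155 - 2738 = (-8 + 2*sqrt(-11 - 1))*155 - 2738 = (-8 + 2*sqrt(-12))*155 - 2738 = (-8 + 2*(2*I*sqrt(3)))*155 - 2738 = (-8 + 4*I*sqrt(3))*155 - 2738 = (-1240 + 620*I*sqrt(3)) - 2738 = -3978 + 620*I*sqrt(3)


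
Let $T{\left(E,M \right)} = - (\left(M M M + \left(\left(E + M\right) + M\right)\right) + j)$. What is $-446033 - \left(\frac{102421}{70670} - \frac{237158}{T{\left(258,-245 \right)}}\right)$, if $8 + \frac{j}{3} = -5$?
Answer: $- \frac{57945504348715552}{129912625665} \approx -4.4603 \cdot 10^{5}$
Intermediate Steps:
$j = -39$ ($j = -24 + 3 \left(-5\right) = -24 - 15 = -39$)
$T{\left(E,M \right)} = 39 - E - M^{3} - 2 M$ ($T{\left(E,M \right)} = - (\left(M M M + \left(\left(E + M\right) + M\right)\right) - 39) = - (\left(M^{2} M + \left(E + 2 M\right)\right) - 39) = - (\left(M^{3} + \left(E + 2 M\right)\right) - 39) = - (\left(E + M^{3} + 2 M\right) - 39) = - (-39 + E + M^{3} + 2 M) = 39 - E - M^{3} - 2 M$)
$-446033 - \left(\frac{102421}{70670} - \frac{237158}{T{\left(258,-245 \right)}}\right) = -446033 - \left(\frac{102421}{70670} - \frac{237158}{39 - 258 - \left(-245\right)^{3} - -490}\right) = -446033 - \left(102421 \cdot \frac{1}{70670} - \frac{237158}{39 - 258 - -14706125 + 490}\right) = -446033 - \left(\frac{102421}{70670} - \frac{237158}{39 - 258 + 14706125 + 490}\right) = -446033 - \left(\frac{102421}{70670} - \frac{237158}{14706396}\right) = -446033 - \left(\frac{102421}{70670} - \frac{118579}{7353198}\right) = -446033 - \frac{186185478607}{129912625665} = - \frac{57945504348715552}{129912625665}$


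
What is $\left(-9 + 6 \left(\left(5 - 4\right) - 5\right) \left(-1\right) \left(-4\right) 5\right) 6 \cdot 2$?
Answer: $-5868$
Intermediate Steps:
$\left(-9 + 6 \left(\left(5 - 4\right) - 5\right) \left(-1\right) \left(-4\right) 5\right) 6 \cdot 2 = \left(-9 + 6 \left(1 - 5\right) 4 \cdot 5\right) 12 = \left(-9 + 6 \left(-4\right) 20\right) 12 = \left(-9 - 480\right) 12 = \left(-489\right) 12 = -5868$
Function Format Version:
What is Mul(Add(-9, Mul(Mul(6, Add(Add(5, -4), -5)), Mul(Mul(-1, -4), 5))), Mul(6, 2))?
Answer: -5868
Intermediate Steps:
Mul(Add(-9, Mul(Mul(6, Add(Add(5, -4), -5)), Mul(Mul(-1, -4), 5))), Mul(6, 2)) = Mul(Add(-9, Mul(Mul(6, Add(1, -5)), Mul(4, 5))), 12) = Mul(Add(-9, Mul(Mul(6, -4), 20)), 12) = Mul(Add(-9, Mul(-24, 20)), 12) = Mul(Add(-9, -480), 12) = Mul(-489, 12) = -5868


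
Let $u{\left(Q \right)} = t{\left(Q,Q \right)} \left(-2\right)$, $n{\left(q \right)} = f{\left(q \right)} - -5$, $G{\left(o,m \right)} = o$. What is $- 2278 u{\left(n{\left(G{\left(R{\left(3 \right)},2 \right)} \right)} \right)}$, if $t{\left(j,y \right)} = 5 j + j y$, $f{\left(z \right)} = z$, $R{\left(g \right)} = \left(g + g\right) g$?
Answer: $2934064$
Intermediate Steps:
$R{\left(g \right)} = 2 g^{2}$ ($R{\left(g \right)} = 2 g g = 2 g^{2}$)
$n{\left(q \right)} = 5 + q$ ($n{\left(q \right)} = q - -5 = q + 5 = 5 + q$)
$u{\left(Q \right)} = - 2 Q \left(5 + Q\right)$ ($u{\left(Q \right)} = Q \left(5 + Q\right) \left(-2\right) = - 2 Q \left(5 + Q\right)$)
$- 2278 u{\left(n{\left(G{\left(R{\left(3 \right)},2 \right)} \right)} \right)} = - 2278 \left(- 2 \left(5 + 2 \cdot 3^{2}\right) \left(5 + \left(5 + 2 \cdot 3^{2}\right)\right)\right) = - 2278 \left(- 2 \left(5 + 2 \cdot 9\right) \left(5 + \left(5 + 2 \cdot 9\right)\right)\right) = - 2278 \left(- 2 \left(5 + 18\right) \left(5 + \left(5 + 18\right)\right)\right) = - 2278 \left(\left(-2\right) 23 \left(5 + 23\right)\right) = - 2278 \left(\left(-2\right) 23 \cdot 28\right) = \left(-2278\right) \left(-1288\right) = 2934064$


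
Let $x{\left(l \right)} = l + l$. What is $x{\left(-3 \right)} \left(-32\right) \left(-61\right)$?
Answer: $-11712$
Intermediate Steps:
$x{\left(l \right)} = 2 l$
$x{\left(-3 \right)} \left(-32\right) \left(-61\right) = 2 \left(-3\right) \left(-32\right) \left(-61\right) = \left(-6\right) \left(-32\right) \left(-61\right) = 192 \left(-61\right) = -11712$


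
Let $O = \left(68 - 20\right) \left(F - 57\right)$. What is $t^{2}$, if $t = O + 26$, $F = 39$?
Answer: $702244$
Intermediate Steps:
$O = -864$ ($O = \left(68 - 20\right) \left(39 - 57\right) = 48 \left(-18\right) = -864$)
$t = -838$ ($t = -864 + 26 = -838$)
$t^{2} = \left(-838\right)^{2} = 702244$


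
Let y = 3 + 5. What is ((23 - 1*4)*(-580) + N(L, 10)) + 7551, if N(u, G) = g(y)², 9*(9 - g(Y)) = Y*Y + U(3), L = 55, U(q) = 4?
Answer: -280820/81 ≈ -3466.9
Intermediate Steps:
y = 8
g(Y) = 77/9 - Y²/9 (g(Y) = 9 - (Y*Y + 4)/9 = 9 - (Y² + 4)/9 = 9 - (4 + Y²)/9 = 9 + (-4/9 - Y²/9) = 77/9 - Y²/9)
N(u, G) = 169/81 (N(u, G) = (77/9 - ⅑*8²)² = (77/9 - ⅑*64)² = (77/9 - 64/9)² = (13/9)² = 169/81)
((23 - 1*4)*(-580) + N(L, 10)) + 7551 = ((23 - 1*4)*(-580) + 169/81) + 7551 = ((23 - 4)*(-580) + 169/81) + 7551 = (19*(-580) + 169/81) + 7551 = (-11020 + 169/81) + 7551 = -892451/81 + 7551 = -280820/81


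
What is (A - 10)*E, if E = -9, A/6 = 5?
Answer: -180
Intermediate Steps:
A = 30 (A = 6*5 = 30)
(A - 10)*E = (30 - 10)*(-9) = 20*(-9) = -180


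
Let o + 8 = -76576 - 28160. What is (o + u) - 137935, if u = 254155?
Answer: 11476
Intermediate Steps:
o = -104744 (o = -8 + (-76576 - 28160) = -8 - 104736 = -104744)
(o + u) - 137935 = (-104744 + 254155) - 137935 = 149411 - 137935 = 11476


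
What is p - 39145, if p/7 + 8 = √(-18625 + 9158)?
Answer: -39201 + 7*I*√9467 ≈ -39201.0 + 681.09*I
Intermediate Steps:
p = -56 + 7*I*√9467 (p = -56 + 7*√(-18625 + 9158) = -56 + 7*√(-9467) = -56 + 7*(I*√9467) = -56 + 7*I*√9467 ≈ -56.0 + 681.09*I)
p - 39145 = (-56 + 7*I*√9467) - 39145 = -39201 + 7*I*√9467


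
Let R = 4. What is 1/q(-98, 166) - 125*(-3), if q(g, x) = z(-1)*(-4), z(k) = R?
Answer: 5999/16 ≈ 374.94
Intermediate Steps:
z(k) = 4
q(g, x) = -16 (q(g, x) = 4*(-4) = -16)
1/q(-98, 166) - 125*(-3) = 1/(-16) - 125*(-3) = -1/16 - 1*(-375) = -1/16 + 375 = 5999/16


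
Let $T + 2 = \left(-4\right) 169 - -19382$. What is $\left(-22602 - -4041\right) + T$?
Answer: $143$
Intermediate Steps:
$T = 18704$ ($T = -2 - -18706 = -2 + \left(-676 + 19382\right) = -2 + 18706 = 18704$)
$\left(-22602 - -4041\right) + T = \left(-22602 - -4041\right) + 18704 = \left(-22602 + 4041\right) + 18704 = -18561 + 18704 = 143$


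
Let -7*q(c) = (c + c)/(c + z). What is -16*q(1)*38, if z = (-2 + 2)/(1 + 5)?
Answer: 1216/7 ≈ 173.71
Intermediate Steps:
z = 0 (z = 0/6 = 0*(1/6) = 0)
q(c) = -2/7 (q(c) = -(c + c)/(7*(c + 0)) = -2*c/(7*c) = -1/7*2 = -2/7)
-16*q(1)*38 = -16*(-2/7)*38 = (32/7)*38 = 1216/7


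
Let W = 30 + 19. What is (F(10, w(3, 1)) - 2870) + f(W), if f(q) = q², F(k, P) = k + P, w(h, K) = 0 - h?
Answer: -462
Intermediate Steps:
W = 49
w(h, K) = -h
F(k, P) = P + k
(F(10, w(3, 1)) - 2870) + f(W) = ((-1*3 + 10) - 2870) + 49² = ((-3 + 10) - 2870) + 2401 = (7 - 2870) + 2401 = -2863 + 2401 = -462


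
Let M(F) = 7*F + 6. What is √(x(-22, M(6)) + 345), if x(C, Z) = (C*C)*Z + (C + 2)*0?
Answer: √23577 ≈ 153.55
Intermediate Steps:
M(F) = 6 + 7*F
x(C, Z) = Z*C² (x(C, Z) = C²*Z + (2 + C)*0 = Z*C² + 0 = Z*C²)
√(x(-22, M(6)) + 345) = √((6 + 7*6)*(-22)² + 345) = √((6 + 42)*484 + 345) = √(48*484 + 345) = √(23232 + 345) = √23577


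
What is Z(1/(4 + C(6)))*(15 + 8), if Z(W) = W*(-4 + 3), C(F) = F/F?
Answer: -23/5 ≈ -4.6000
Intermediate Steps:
C(F) = 1
Z(W) = -W (Z(W) = W*(-1) = -W)
Z(1/(4 + C(6)))*(15 + 8) = (-1/(4 + 1))*(15 + 8) = -1/5*23 = -23/5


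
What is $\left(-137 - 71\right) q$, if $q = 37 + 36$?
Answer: $-15184$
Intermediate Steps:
$q = 73$
$\left(-137 - 71\right) q = \left(-137 - 71\right) 73 = \left(-208\right) 73 = -15184$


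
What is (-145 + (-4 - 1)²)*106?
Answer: -12720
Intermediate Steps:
(-145 + (-4 - 1)²)*106 = (-145 + (-5)²)*106 = (-145 + 25)*106 = -120*106 = -12720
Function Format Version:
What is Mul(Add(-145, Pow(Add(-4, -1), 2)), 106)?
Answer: -12720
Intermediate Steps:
Mul(Add(-145, Pow(Add(-4, -1), 2)), 106) = Mul(Add(-145, Pow(-5, 2)), 106) = Mul(Add(-145, 25), 106) = Mul(-120, 106) = -12720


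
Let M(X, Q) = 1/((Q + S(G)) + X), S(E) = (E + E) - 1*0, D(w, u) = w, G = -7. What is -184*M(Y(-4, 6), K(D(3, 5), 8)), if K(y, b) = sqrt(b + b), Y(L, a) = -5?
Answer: 184/15 ≈ 12.267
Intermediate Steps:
S(E) = 2*E (S(E) = 2*E + 0 = 2*E)
K(y, b) = sqrt(2)*sqrt(b) (K(y, b) = sqrt(2*b) = sqrt(2)*sqrt(b))
M(X, Q) = 1/(-14 + Q + X) (M(X, Q) = 1/((Q + 2*(-7)) + X) = 1/((Q - 14) + X) = 1/((-14 + Q) + X) = 1/(-14 + Q + X))
-184*M(Y(-4, 6), K(D(3, 5), 8)) = -184/(-14 + sqrt(2)*sqrt(8) - 5) = -184/(-14 + sqrt(2)*(2*sqrt(2)) - 5) = -184/(-14 + 4 - 5) = -184/(-15) = -184*(-1/15) = 184/15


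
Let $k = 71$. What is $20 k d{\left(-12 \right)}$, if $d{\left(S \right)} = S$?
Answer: $-17040$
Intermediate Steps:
$20 k d{\left(-12 \right)} = 20 \cdot 71 \left(-12\right) = 1420 \left(-12\right) = -17040$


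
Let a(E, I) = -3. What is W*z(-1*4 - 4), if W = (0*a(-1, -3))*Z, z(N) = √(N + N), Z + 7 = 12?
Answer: 0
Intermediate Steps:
Z = 5 (Z = -7 + 12 = 5)
z(N) = √2*√N (z(N) = √(2*N) = √2*√N)
W = 0 (W = (0*(-3))*5 = 0*5 = 0)
W*z(-1*4 - 4) = 0*(√2*√(-1*4 - 4)) = 0*(√2*√(-4 - 4)) = 0*(√2*√(-8)) = 0*(√2*(2*I*√2)) = 0*(4*I) = 0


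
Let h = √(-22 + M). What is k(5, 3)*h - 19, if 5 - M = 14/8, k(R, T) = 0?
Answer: -19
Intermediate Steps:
M = 13/4 (M = 5 - 14/8 = 5 - 1*7/4 = 5 - 7/4 = 13/4 ≈ 3.2500)
h = 5*I*√3/2 (h = √(-22 + 13/4) = √(-75/4) = 5*I*√3/2 ≈ 4.3301*I)
k(5, 3)*h - 19 = 0*(5*I*√3/2) - 19 = 0 - 19 = -19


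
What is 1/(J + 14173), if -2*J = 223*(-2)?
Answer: 1/14396 ≈ 6.9464e-5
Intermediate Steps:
J = 223 (J = -223*(-2)/2 = -½*(-446) = 223)
1/(J + 14173) = 1/(223 + 14173) = 1/14396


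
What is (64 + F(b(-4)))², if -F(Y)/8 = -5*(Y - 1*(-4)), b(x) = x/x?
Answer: 69696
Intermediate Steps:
b(x) = 1
F(Y) = 160 + 40*Y (F(Y) = -(-40)*(Y - 1*(-4)) = -(-40)*(Y + 4) = -(-40)*(4 + Y) = -8*(-20 - 5*Y) = 160 + 40*Y)
(64 + F(b(-4)))² = (64 + (160 + 40*1))² = (64 + (160 + 40))² = (64 + 200)² = 264² = 69696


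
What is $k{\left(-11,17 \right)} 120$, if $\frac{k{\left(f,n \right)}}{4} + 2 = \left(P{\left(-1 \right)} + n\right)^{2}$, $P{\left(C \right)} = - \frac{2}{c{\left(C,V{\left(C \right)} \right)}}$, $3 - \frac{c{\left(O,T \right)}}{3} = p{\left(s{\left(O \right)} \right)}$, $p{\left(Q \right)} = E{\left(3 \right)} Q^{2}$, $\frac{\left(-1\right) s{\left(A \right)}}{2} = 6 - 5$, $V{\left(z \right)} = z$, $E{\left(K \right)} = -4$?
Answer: $\frac{148574560}{1083} \approx 1.3719 \cdot 10^{5}$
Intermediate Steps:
$s{\left(A \right)} = -2$ ($s{\left(A \right)} = - 2 \left(6 - 5\right) = \left(-2\right) 1 = -2$)
$p{\left(Q \right)} = - 4 Q^{2}$
$c{\left(O,T \right)} = 57$ ($c{\left(O,T \right)} = 9 - 3 \left(- 4 \left(-2\right)^{2}\right) = 9 - 3 \left(\left(-4\right) 4\right) = 9 - -48 = 9 + 48 = 57$)
$P{\left(C \right)} = - \frac{2}{57}$
$k{\left(f,n \right)} = -8 + 4 \left(- \frac{2}{57} + n\right)^{2}$
$k{\left(-11,17 \right)} 120 = \left(-8 + \frac{4 \left(-2 + 57 \cdot 17\right)^{2}}{3249}\right) 120 = \left(-8 + \frac{4 \left(-2 + 969\right)^{2}}{3249}\right) 120 = \left(-8 + \frac{4 \cdot 967^{2}}{3249}\right) 120 = \left(-8 + \frac{4}{3249} \cdot 935089\right) 120 = \left(-8 + \frac{3740356}{3249}\right) 120 = \frac{3714364}{3249} \cdot 120 = \frac{148574560}{1083}$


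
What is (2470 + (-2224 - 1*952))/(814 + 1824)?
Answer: -353/1319 ≈ -0.26763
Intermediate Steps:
(2470 + (-2224 - 1*952))/(814 + 1824) = (2470 + (-2224 - 952))/2638 = (2470 - 3176)*(1/2638) = -706*1/2638 = -353/1319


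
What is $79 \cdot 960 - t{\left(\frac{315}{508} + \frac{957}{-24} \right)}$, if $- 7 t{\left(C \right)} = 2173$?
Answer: $\frac{533053}{7} \approx 76150.0$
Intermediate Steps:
$t{\left(C \right)} = - \frac{2173}{7}$ ($t{\left(C \right)} = \left(- \frac{1}{7}\right) 2173 = - \frac{2173}{7}$)
$79 \cdot 960 - t{\left(\frac{315}{508} + \frac{957}{-24} \right)} = 79 \cdot 960 - - \frac{2173}{7} = 75840 + \frac{2173}{7} = \frac{533053}{7}$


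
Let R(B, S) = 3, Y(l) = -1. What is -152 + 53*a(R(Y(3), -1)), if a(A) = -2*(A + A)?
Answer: -788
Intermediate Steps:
a(A) = -4*A
-152 + 53*a(R(Y(3), -1)) = -152 + 53*(-4*3) = -152 + 53*(-12) = -152 - 636 = -788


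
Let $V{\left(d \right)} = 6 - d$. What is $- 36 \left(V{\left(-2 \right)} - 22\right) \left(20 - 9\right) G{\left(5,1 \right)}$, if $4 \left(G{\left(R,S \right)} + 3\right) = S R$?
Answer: $-9702$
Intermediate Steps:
$G{\left(R,S \right)} = -3 + \frac{R S}{4}$ ($G{\left(R,S \right)} = -3 + \frac{S R}{4} = -3 + \frac{R S}{4}$)
$- 36 \left(V{\left(-2 \right)} - 22\right) \left(20 - 9\right) G{\left(5,1 \right)} = - 36 \left(\left(6 - -2\right) - 22\right) \left(20 - 9\right) \left(-3 + \frac{1}{4} \cdot 5 \cdot 1\right) = - 36 \left(\left(6 + 2\right) - 22\right) 11 \left(-3 + \frac{5}{4}\right) = - 36 \left(8 - 22\right) 11 \left(- \frac{7}{4}\right) = - 36 \left(\left(-14\right) 11\right) \left(- \frac{7}{4}\right) = \left(-36\right) \left(-154\right) \left(- \frac{7}{4}\right) = 5544 \left(- \frac{7}{4}\right) = -9702$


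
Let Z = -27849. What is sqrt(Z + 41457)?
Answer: 18*sqrt(42) ≈ 116.65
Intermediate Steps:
sqrt(Z + 41457) = sqrt(-27849 + 41457) = sqrt(13608) = 18*sqrt(42)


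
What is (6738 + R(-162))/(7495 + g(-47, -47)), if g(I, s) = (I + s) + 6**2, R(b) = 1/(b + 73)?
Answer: 599681/661893 ≈ 0.90601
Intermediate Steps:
R(b) = 1/(73 + b)
g(I, s) = 36 + I + s (g(I, s) = (I + s) + 36 = 36 + I + s)
(6738 + R(-162))/(7495 + g(-47, -47)) = (6738 + 1/(73 - 162))/(7495 + (36 - 47 - 47)) = (6738 + 1/(-89))/(7495 - 58) = (6738 - 1/89)/7437 = (599681/89)*(1/7437) = 599681/661893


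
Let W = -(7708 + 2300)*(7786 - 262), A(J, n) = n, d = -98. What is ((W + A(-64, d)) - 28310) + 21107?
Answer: -75307493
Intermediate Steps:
W = -75300192 (W = -10008*7524 = -1*75300192 = -75300192)
((W + A(-64, d)) - 28310) + 21107 = ((-75300192 - 98) - 28310) + 21107 = (-75300290 - 28310) + 21107 = -75328600 + 21107 = -75307493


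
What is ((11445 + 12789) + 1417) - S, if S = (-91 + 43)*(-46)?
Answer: 23443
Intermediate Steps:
S = 2208 (S = -48*(-46) = 2208)
((11445 + 12789) + 1417) - S = ((11445 + 12789) + 1417) - 1*2208 = (24234 + 1417) - 2208 = 25651 - 2208 = 23443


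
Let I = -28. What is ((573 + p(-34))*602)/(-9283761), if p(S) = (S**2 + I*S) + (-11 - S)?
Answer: -1627808/9283761 ≈ -0.17534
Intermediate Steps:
p(S) = -11 + S**2 - 29*S (p(S) = (S**2 - 28*S) + (-11 - S) = -11 + S**2 - 29*S)
((573 + p(-34))*602)/(-9283761) = ((573 + (-11 + (-34)**2 - 29*(-34)))*602)/(-9283761) = ((573 + (-11 + 1156 + 986))*602)*(-1/9283761) = ((573 + 2131)*602)*(-1/9283761) = (2704*602)*(-1/9283761) = 1627808*(-1/9283761) = -1627808/9283761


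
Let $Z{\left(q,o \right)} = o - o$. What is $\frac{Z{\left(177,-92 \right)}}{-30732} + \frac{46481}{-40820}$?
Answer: $- \frac{46481}{40820} \approx -1.1387$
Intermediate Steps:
$Z{\left(q,o \right)} = 0$
$\frac{Z{\left(177,-92 \right)}}{-30732} + \frac{46481}{-40820} = \frac{0}{-30732} + \frac{46481}{-40820} = 0 \left(- \frac{1}{30732}\right) + 46481 \left(- \frac{1}{40820}\right) = 0 - \frac{46481}{40820} = - \frac{46481}{40820}$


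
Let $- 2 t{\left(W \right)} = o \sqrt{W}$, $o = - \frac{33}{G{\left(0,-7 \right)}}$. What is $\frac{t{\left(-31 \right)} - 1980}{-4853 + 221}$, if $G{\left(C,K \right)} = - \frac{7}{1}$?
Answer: $\frac{165}{386} + \frac{11 i \sqrt{31}}{21616} \approx 0.42746 + 0.0028333 i$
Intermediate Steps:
$G{\left(C,K \right)} = -7$ ($G{\left(C,K \right)} = \left(-7\right) 1 = -7$)
$o = \frac{33}{7}$ ($o = - \frac{33}{-7} = \left(-33\right) \left(- \frac{1}{7}\right) = \frac{33}{7} \approx 4.7143$)
$t{\left(W \right)} = - \frac{33 \sqrt{W}}{14}$ ($t{\left(W \right)} = - \frac{\frac{33}{7} \sqrt{W}}{2} = - \frac{33 \sqrt{W}}{14}$)
$\frac{t{\left(-31 \right)} - 1980}{-4853 + 221} = \frac{- \frac{33 \sqrt{-31}}{14} - 1980}{-4853 + 221} = \frac{- \frac{33 i \sqrt{31}}{14} - 1980}{-4632} = \left(- \frac{33 i \sqrt{31}}{14} - 1980\right) \left(- \frac{1}{4632}\right) = \left(-1980 - \frac{33 i \sqrt{31}}{14}\right) \left(- \frac{1}{4632}\right) = \frac{165}{386} + \frac{11 i \sqrt{31}}{21616}$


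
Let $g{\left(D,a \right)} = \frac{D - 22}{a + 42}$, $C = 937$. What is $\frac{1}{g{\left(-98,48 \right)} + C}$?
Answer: $\frac{3}{2807} \approx 0.0010688$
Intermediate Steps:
$g{\left(D,a \right)} = \frac{-22 + D}{42 + a}$
$\frac{1}{g{\left(-98,48 \right)} + C} = \frac{1}{\frac{-22 - 98}{42 + 48} + 937} = \frac{1}{\frac{1}{90} \left(-120\right) + 937} = \frac{1}{- \frac{4}{3} + 937} = \frac{1}{\frac{2807}{3}} = \frac{3}{2807}$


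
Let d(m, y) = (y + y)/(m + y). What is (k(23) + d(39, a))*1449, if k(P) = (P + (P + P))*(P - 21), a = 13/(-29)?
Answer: 8596917/43 ≈ 1.9993e+5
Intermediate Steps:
a = -13/29 (a = 13*(-1/29) = -13/29 ≈ -0.44828)
d(m, y) = 2*y/(m + y) (d(m, y) = (2*y)/(m + y) = 2*y/(m + y))
k(P) = 3*P*(-21 + P) (k(P) = (P + 2*P)*(-21 + P) = (3*P)*(-21 + P) = 3*P*(-21 + P))
(k(23) + d(39, a))*1449 = (3*23*(-21 + 23) + 2*(-13/29)/(39 - 13/29))*1449 = (3*23*2 + 2*(-13/29)/(1118/29))*1449 = (138 + 2*(-13/29)*(29/1118))*1449 = (138 - 1/43)*1449 = (5933/43)*1449 = 8596917/43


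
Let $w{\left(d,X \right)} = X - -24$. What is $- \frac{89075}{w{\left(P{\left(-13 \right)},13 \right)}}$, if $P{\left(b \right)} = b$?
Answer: $- \frac{89075}{37} \approx -2407.4$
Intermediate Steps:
$w{\left(d,X \right)} = 24 + X$ ($w{\left(d,X \right)} = X + 24 = 24 + X$)
$- \frac{89075}{w{\left(P{\left(-13 \right)},13 \right)}} = - \frac{89075}{24 + 13} = - \frac{89075}{37}$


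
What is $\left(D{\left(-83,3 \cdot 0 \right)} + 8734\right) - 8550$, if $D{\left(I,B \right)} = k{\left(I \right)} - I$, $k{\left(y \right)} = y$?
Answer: $184$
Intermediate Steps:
$D{\left(I,B \right)} = 0$ ($D{\left(I,B \right)} = I - I = 0$)
$\left(D{\left(-83,3 \cdot 0 \right)} + 8734\right) - 8550 = \left(0 + 8734\right) - 8550 = 8734 - 8550 = 184$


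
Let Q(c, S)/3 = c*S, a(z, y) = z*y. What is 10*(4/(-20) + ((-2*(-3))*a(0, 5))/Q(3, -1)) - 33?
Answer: -35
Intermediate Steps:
a(z, y) = y*z
Q(c, S) = 3*S*c (Q(c, S) = 3*(c*S) = 3*(S*c) = 3*S*c)
10*(4/(-20) + ((-2*(-3))*a(0, 5))/Q(3, -1)) - 33 = 10*(4/(-20) + ((-2*(-3))*(5*0))/((3*(-1)*3))) - 33 = 10*(4*(-1/20) + (6*0)/(-9)) - 33 = 10*(-⅕ + 0*(-⅑)) - 33 = 10*(-⅕ + 0) - 33 = 10*(-⅕) - 33 = -2 - 33 = -35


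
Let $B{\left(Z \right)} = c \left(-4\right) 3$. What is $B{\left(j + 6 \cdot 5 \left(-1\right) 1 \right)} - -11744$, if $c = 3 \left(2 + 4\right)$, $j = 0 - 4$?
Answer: $11528$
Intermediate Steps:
$j = -4$
$c = 18$ ($c = 3 \cdot 6 = 18$)
$B{\left(Z \right)} = -216$ ($B{\left(Z \right)} = 18 \left(-4\right) 3 = \left(-72\right) 3 = -216$)
$B{\left(j + 6 \cdot 5 \left(-1\right) 1 \right)} - -11744 = -216 - -11744 = -216 + 11744 = 11528$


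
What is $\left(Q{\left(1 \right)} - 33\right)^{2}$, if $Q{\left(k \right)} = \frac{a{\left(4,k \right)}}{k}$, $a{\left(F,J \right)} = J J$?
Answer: $1024$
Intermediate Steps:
$a{\left(F,J \right)} = J^{2}$
$Q{\left(k \right)} = k$ ($Q{\left(k \right)} = \frac{k^{2}}{k} = k$)
$\left(Q{\left(1 \right)} - 33\right)^{2} = \left(1 - 33\right)^{2} = \left(-32\right)^{2} = 1024$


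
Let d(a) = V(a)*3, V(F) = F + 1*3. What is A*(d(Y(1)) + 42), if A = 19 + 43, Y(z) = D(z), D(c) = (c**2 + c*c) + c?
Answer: 3720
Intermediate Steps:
V(F) = 3 + F (V(F) = F + 3 = 3 + F)
D(c) = c + 2*c**2 (D(c) = (c**2 + c**2) + c = 2*c**2 + c = c + 2*c**2)
Y(z) = z*(1 + 2*z)
A = 62
d(a) = 9 + 3*a (d(a) = (3 + a)*3 = 9 + 3*a)
A*(d(Y(1)) + 42) = 62*((9 + 3*(1*(1 + 2*1))) + 42) = 62*((9 + 3*(1*(1 + 2))) + 42) = 62*((9 + 3*(1*3)) + 42) = 62*((9 + 3*3) + 42) = 62*((9 + 9) + 42) = 62*(18 + 42) = 62*60 = 3720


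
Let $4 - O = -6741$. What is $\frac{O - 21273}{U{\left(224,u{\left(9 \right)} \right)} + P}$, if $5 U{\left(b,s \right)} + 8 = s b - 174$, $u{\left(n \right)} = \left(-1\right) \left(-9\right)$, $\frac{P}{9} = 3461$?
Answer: $- \frac{72640}{157579} \approx -0.46098$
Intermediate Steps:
$O = 6745$ ($O = 4 - -6741 = 4 + 6741 = 6745$)
$P = 31149$ ($P = 9 \cdot 3461 = 31149$)
$u{\left(n \right)} = 9$
$U{\left(b,s \right)} = - \frac{182}{5} + \frac{b s}{5}$ ($U{\left(b,s \right)} = - \frac{8}{5} + \frac{s b - 174}{5} = - \frac{8}{5} + \frac{b s - 174}{5} = - \frac{8}{5} + \frac{-174 + b s}{5} = - \frac{8}{5} + \left(- \frac{174}{5} + \frac{b s}{5}\right) = - \frac{182}{5} + \frac{b s}{5}$)
$\frac{O - 21273}{U{\left(224,u{\left(9 \right)} \right)} + P} = \frac{6745 - 21273}{\left(- \frac{182}{5} + \frac{1}{5} \cdot 224 \cdot 9\right) + 31149} = - \frac{14528}{\left(- \frac{182}{5} + \frac{2016}{5}\right) + 31149} = - \frac{14528}{\frac{1834}{5} + 31149} = - \frac{14528}{\frac{157579}{5}} = \left(-14528\right) \frac{5}{157579} = - \frac{72640}{157579}$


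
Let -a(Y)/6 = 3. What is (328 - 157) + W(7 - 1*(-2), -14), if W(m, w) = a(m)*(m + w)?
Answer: 261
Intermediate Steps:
a(Y) = -18 (a(Y) = -6*3 = -18)
W(m, w) = -18*m - 18*w (W(m, w) = -18*(m + w) = -18*m - 18*w)
(328 - 157) + W(7 - 1*(-2), -14) = (328 - 157) + (-18*(7 - 1*(-2)) - 18*(-14)) = 171 + (-18*(7 + 2) + 252) = 171 + (-18*9 + 252) = 171 + (-162 + 252) = 171 + 90 = 261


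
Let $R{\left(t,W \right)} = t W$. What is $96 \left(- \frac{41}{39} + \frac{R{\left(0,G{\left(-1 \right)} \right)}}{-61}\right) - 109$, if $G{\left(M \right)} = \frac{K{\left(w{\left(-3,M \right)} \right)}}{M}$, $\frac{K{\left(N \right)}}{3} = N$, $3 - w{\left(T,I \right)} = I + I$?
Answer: $- \frac{2729}{13} \approx -209.92$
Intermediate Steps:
$w{\left(T,I \right)} = 3 - 2 I$ ($w{\left(T,I \right)} = 3 - \left(I + I\right) = 3 - 2 I$)
$K{\left(N \right)} = 3 N$
$G{\left(M \right)} = \frac{9 - 6 M}{M}$ ($G{\left(M \right)} = \frac{3 \left(3 - 2 M\right)}{M} = \frac{9 - 6 M}{M}$)
$R{\left(t,W \right)} = W t$
$96 \left(- \frac{41}{39} + \frac{R{\left(0,G{\left(-1 \right)} \right)}}{-61}\right) - 109 = 96 \left(- \frac{41}{39} + \frac{\left(-6 + \frac{9}{-1}\right) 0}{-61}\right) - 109 = 96 \left(\left(-41\right) \frac{1}{39} + \left(-6 + 9 \left(-1\right)\right) 0 \left(- \frac{1}{61}\right)\right) - 109 = 96 \left(- \frac{41}{39} + \left(-6 - 9\right) 0 \left(- \frac{1}{61}\right)\right) - 109 = 96 \left(- \frac{41}{39} + \left(-15\right) 0 \left(- \frac{1}{61}\right)\right) - 109 = 96 \left(- \frac{41}{39} + 0 \left(- \frac{1}{61}\right)\right) - 109 = 96 \left(- \frac{41}{39} + 0\right) - 109 = 96 \left(- \frac{41}{39}\right) - 109 = - \frac{1312}{13} - 109 = - \frac{2729}{13}$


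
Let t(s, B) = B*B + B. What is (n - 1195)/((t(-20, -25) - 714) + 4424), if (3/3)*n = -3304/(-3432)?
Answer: -256121/924495 ≈ -0.27704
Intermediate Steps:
t(s, B) = B + B² (t(s, B) = B² + B = B + B²)
n = 413/429 (n = -3304/(-3432) = -3304*(-1/3432) = 413/429 ≈ 0.96270)
(n - 1195)/((t(-20, -25) - 714) + 4424) = (413/429 - 1195)/((-25*(1 - 25) - 714) + 4424) = -512242/(429*((-25*(-24) - 714) + 4424)) = -512242/(429*((600 - 714) + 4424)) = -512242/(429*(-114 + 4424)) = -512242/429/4310 = -512242/429*1/4310 = -256121/924495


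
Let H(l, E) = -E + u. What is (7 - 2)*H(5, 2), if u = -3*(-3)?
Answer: 35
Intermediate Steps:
u = 9
H(l, E) = 9 - E (H(l, E) = -E + 9 = 9 - E)
(7 - 2)*H(5, 2) = (7 - 2)*(9 - 1*2) = 5*(9 - 2) = 5*7 = 35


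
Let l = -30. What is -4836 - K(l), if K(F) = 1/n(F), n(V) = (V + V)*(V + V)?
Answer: -17409601/3600 ≈ -4836.0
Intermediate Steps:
n(V) = 4*V**2 (n(V) = (2*V)*(2*V) = 4*V**2)
K(F) = 1/(4*F**2)
-4836 - K(l) = -4836 - 1/(4*(-30)**2) = -4836 - 1/(4*900) = -4836 - 1*1/3600 = -4836 - 1/3600 = -17409601/3600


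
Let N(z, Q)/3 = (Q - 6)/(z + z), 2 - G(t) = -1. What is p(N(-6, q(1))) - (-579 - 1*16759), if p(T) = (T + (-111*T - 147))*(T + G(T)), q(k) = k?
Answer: 129031/8 ≈ 16129.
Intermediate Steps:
G(t) = 3 (G(t) = 2 - 1*(-1) = 2 + 1 = 3)
N(z, Q) = 3*(-6 + Q)/(2*z) (N(z, Q) = 3*((Q - 6)/(z + z)) = 3*((-6 + Q)/((2*z))) = 3*((-6 + Q)*(1/(2*z))) = 3*((-6 + Q)/(2*z)) = 3*(-6 + Q)/(2*z))
p(T) = (-147 - 110*T)*(3 + T) (p(T) = (T + (-111*T - 147))*(T + 3) = (T + (-147 - 111*T))*(3 + T) = (-147 - 110*T)*(3 + T))
p(N(-6, q(1))) - (-579 - 1*16759) = (-441 - 1431*(-6 + 1)/(2*(-6)) - 110*(-6 + 1)**2/16) - (-579 - 1*16759) = (-441 - 1431*(-1)*(-5)/(2*6) - 110*((3/2)*(-1/6)*(-5))**2) - (-579 - 16759) = (-441 - 477*5/4 - 110*(5/4)**2) - 1*(-17338) = (-441 - 2385/4 - 110*25/16) + 17338 = (-441 - 2385/4 - 1375/8) + 17338 = -9673/8 + 17338 = 129031/8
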